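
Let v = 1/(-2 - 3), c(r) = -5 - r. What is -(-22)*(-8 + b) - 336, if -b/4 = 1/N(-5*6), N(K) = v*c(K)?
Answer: -2472/5 ≈ -494.40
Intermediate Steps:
v = -⅕ (v = 1/(-5) = -⅕ ≈ -0.20000)
N(K) = 1 + K/5 (N(K) = -(-5 - K)/5 = 1 + K/5)
b = ⅘ (b = -4/(1 + (-5*6)/5) = -4/(1 + (⅕)*(-30)) = -4/(1 - 6) = -4/(-5) = -4*(-⅕) = ⅘ ≈ 0.80000)
-(-22)*(-8 + b) - 336 = -(-22)*(-8 + ⅘) - 336 = -(-22)*(-36)/5 - 336 = -22*36/5 - 336 = -792/5 - 336 = -2472/5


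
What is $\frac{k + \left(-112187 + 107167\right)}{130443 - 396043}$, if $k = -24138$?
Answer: $\frac{14579}{132800} \approx 0.10978$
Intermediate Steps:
$\frac{k + \left(-112187 + 107167\right)}{130443 - 396043} = \frac{-24138 + \left(-112187 + 107167\right)}{130443 - 396043} = \frac{-24138 - 5020}{-265600} = \left(-29158\right) \left(- \frac{1}{265600}\right) = \frac{14579}{132800}$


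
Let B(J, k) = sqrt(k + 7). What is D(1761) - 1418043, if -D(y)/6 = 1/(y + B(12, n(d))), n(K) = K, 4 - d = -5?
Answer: -2502845901/1765 ≈ -1.4180e+6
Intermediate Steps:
d = 9 (d = 4 - 1*(-5) = 4 + 5 = 9)
B(J, k) = sqrt(7 + k)
D(y) = -6/(4 + y) (D(y) = -6/(y + sqrt(7 + 9)) = -6/(y + sqrt(16)) = -6/(y + 4) = -6/(4 + y))
D(1761) - 1418043 = -6/(4 + 1761) - 1418043 = -6/1765 - 1418043 = -2502845901/1765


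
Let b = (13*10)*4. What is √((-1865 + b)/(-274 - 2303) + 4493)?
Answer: √29841160062/2577 ≈ 67.034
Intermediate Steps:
b = 520 (b = 130*4 = 520)
√((-1865 + b)/(-274 - 2303) + 4493) = √((-1865 + 520)/(-274 - 2303) + 4493) = √(-1345/(-2577) + 4493) = √(-1345*(-1/2577) + 4493) = √(1345/2577 + 4493) = √(11579806/2577) = √29841160062/2577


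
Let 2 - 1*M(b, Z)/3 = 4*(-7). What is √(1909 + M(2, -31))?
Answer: √1999 ≈ 44.710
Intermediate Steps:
M(b, Z) = 90 (M(b, Z) = 6 - 12*(-7) = 6 - 3*(-28) = 6 + 84 = 90)
√(1909 + M(2, -31)) = √(1909 + 90) = √1999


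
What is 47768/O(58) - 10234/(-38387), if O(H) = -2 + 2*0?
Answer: -916824874/38387 ≈ -23884.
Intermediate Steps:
O(H) = -2 (O(H) = -2 + 0 = -2)
47768/O(58) - 10234/(-38387) = 47768/(-2) - 10234/(-38387) = 47768*(-½) - 10234*(-1/38387) = -23884 + 10234/38387 = -916824874/38387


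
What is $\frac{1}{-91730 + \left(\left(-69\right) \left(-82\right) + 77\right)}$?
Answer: $- \frac{1}{85995} \approx -1.1629 \cdot 10^{-5}$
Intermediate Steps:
$\frac{1}{-91730 + \left(\left(-69\right) \left(-82\right) + 77\right)} = \frac{1}{-91730 + \left(5658 + 77\right)} = \frac{1}{-91730 + 5735} = \frac{1}{-85995} = - \frac{1}{85995}$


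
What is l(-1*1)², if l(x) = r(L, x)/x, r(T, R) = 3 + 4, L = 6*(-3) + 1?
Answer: 49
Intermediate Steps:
L = -17 (L = -18 + 1 = -17)
r(T, R) = 7
l(x) = 7/x
l(-1*1)² = (7/((-1*1)))² = (7/(-1))² = (7*(-1))² = (-7)² = 49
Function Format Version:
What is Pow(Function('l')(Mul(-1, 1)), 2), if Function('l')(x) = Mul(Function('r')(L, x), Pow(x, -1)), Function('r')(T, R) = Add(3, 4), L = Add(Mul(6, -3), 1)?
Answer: 49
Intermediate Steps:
L = -17 (L = Add(-18, 1) = -17)
Function('r')(T, R) = 7
Function('l')(x) = Mul(7, Pow(x, -1))
Pow(Function('l')(Mul(-1, 1)), 2) = Pow(Mul(7, Pow(Mul(-1, 1), -1)), 2) = Pow(Mul(7, Pow(-1, -1)), 2) = Pow(Mul(7, -1), 2) = Pow(-7, 2) = 49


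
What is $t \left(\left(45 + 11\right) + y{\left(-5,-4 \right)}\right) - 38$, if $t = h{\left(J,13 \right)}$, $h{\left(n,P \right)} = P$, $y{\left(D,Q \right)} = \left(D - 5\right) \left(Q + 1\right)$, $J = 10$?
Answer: $1080$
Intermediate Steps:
$y{\left(D,Q \right)} = \left(1 + Q\right) \left(-5 + D\right)$ ($y{\left(D,Q \right)} = \left(-5 + D\right) \left(1 + Q\right) = \left(1 + Q\right) \left(-5 + D\right)$)
$t = 13$
$t \left(\left(45 + 11\right) + y{\left(-5,-4 \right)}\right) - 38 = 13 \left(\left(45 + 11\right) - -30\right) - 38 = 13 \left(56 + \left(-5 - 5 + 20 + 20\right)\right) - 38 = 13 \left(56 + 30\right) - 38 = 13 \cdot 86 - 38 = 1118 - 38 = 1080$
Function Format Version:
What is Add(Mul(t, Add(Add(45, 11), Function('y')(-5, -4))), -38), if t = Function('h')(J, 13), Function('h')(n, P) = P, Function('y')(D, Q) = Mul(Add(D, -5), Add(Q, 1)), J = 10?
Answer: 1080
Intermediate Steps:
Function('y')(D, Q) = Mul(Add(1, Q), Add(-5, D)) (Function('y')(D, Q) = Mul(Add(-5, D), Add(1, Q)) = Mul(Add(1, Q), Add(-5, D)))
t = 13
Add(Mul(t, Add(Add(45, 11), Function('y')(-5, -4))), -38) = Add(Mul(13, Add(Add(45, 11), Add(-5, -5, Mul(-5, -4), Mul(-5, -4)))), -38) = Add(Mul(13, Add(56, Add(-5, -5, 20, 20))), -38) = Add(Mul(13, Add(56, 30)), -38) = Add(Mul(13, 86), -38) = Add(1118, -38) = 1080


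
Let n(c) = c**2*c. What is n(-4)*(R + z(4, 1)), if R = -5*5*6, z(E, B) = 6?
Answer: 9216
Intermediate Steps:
n(c) = c**3
R = -150 (R = -25*6 = -150)
n(-4)*(R + z(4, 1)) = (-4)**3*(-150 + 6) = -64*(-144) = 9216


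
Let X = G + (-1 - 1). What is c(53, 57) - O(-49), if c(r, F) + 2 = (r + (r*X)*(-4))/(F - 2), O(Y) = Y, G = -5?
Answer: 4122/55 ≈ 74.945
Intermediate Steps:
X = -7 (X = -5 + (-1 - 1) = -5 - 2 = -7)
c(r, F) = -2 + 29*r/(-2 + F) (c(r, F) = -2 + (r + (r*(-7))*(-4))/(F - 2) = -2 + (r - 7*r*(-4))/(-2 + F) = -2 + (r + 28*r)/(-2 + F) = -2 + (29*r)/(-2 + F) = -2 + 29*r/(-2 + F))
c(53, 57) - O(-49) = (4 - 2*57 + 29*53)/(-2 + 57) - 1*(-49) = (4 - 114 + 1537)/55 + 49 = (1/55)*1427 + 49 = 1427/55 + 49 = 4122/55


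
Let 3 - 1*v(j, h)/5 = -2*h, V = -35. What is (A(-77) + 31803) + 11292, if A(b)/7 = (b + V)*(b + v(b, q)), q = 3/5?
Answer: 86999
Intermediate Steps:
q = 3/5 (q = 3*(1/5) = 3/5 ≈ 0.60000)
v(j, h) = 15 + 10*h (v(j, h) = 15 - (-10)*h = 15 + 10*h)
A(b) = 7*(-35 + b)*(21 + b) (A(b) = 7*((b - 35)*(b + (15 + 10*(3/5)))) = 7*((-35 + b)*(b + (15 + 6))) = 7*((-35 + b)*(b + 21)) = 7*((-35 + b)*(21 + b)) = 7*(-35 + b)*(21 + b))
(A(-77) + 31803) + 11292 = ((-5145 - 98*(-77) + 7*(-77)**2) + 31803) + 11292 = ((-5145 + 7546 + 7*5929) + 31803) + 11292 = ((-5145 + 7546 + 41503) + 31803) + 11292 = (43904 + 31803) + 11292 = 75707 + 11292 = 86999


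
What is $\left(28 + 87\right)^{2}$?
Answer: $13225$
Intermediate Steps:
$\left(28 + 87\right)^{2} = 115^{2} = 13225$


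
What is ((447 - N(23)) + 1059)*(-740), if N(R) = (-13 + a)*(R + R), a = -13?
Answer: -1999480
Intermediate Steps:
N(R) = -52*R (N(R) = (-13 - 13)*(R + R) = -52*R)
((447 - N(23)) + 1059)*(-740) = ((447 - (-52)*23) + 1059)*(-740) = ((447 - 1*(-1196)) + 1059)*(-740) = ((447 + 1196) + 1059)*(-740) = (1643 + 1059)*(-740) = 2702*(-740) = -1999480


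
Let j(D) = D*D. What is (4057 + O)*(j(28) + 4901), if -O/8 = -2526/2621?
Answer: 60565744425/2621 ≈ 2.3108e+7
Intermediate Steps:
O = 20208/2621 (O = -(-20208)/2621 = -8*(-2526/2621) = 20208/2621 ≈ 7.7100)
j(D) = D**2
(4057 + O)*(j(28) + 4901) = (4057 + 20208/2621)*(28**2 + 4901) = 10653605*(784 + 4901)/2621 = (10653605/2621)*5685 = 60565744425/2621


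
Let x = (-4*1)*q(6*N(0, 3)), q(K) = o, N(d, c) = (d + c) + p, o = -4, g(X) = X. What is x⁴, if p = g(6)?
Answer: 65536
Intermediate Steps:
p = 6
N(d, c) = 6 + c + d (N(d, c) = (d + c) + 6 = (c + d) + 6 = 6 + c + d)
q(K) = -4
x = 16 (x = -4*1*(-4) = -4*(-4) = 16)
x⁴ = 16⁴ = 65536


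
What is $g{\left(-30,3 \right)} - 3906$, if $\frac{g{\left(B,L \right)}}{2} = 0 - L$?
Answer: $-3912$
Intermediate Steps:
$g{\left(B,L \right)} = - 2 L$ ($g{\left(B,L \right)} = 2 \left(0 - L\right) = 2 \left(- L\right) = - 2 L$)
$g{\left(-30,3 \right)} - 3906 = \left(-2\right) 3 - 3906 = -6 - 3906 = -3912$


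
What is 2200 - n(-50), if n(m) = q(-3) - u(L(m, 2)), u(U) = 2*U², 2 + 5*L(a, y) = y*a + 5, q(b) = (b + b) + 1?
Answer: 73943/25 ≈ 2957.7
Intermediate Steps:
q(b) = 1 + 2*b (q(b) = 2*b + 1 = 1 + 2*b)
L(a, y) = ⅗ + a*y/5 (L(a, y) = -⅖ + (y*a + 5)/5 = -⅖ + (a*y + 5)/5 = -⅖ + (5 + a*y)/5 = -⅖ + (1 + a*y/5) = ⅗ + a*y/5)
n(m) = -5 - 2*(⅗ + 2*m/5)² (n(m) = (1 + 2*(-3)) - 2*(⅗ + (⅕)*m*2)² = (1 - 6) - 2*(⅗ + 2*m/5)² = -5 - 2*(⅗ + 2*m/5)²)
2200 - n(-50) = 2200 - (-5 - 2*(3 + 2*(-50))²/25) = 2200 - (-5 - 2*(3 - 100)²/25) = 2200 - (-5 - 2/25*(-97)²) = 2200 - (-5 - 2/25*9409) = 2200 - (-5 - 18818/25) = 2200 - 1*(-18943/25) = 2200 + 18943/25 = 73943/25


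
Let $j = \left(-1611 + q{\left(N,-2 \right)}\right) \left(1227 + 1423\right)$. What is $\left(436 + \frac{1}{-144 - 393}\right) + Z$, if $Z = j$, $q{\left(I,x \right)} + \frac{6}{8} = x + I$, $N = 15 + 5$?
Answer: $- \frac{4535503613}{1074} \approx -4.223 \cdot 10^{6}$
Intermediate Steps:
$N = 20$
$q{\left(I,x \right)} = - \frac{3}{4} + I + x$ ($q{\left(I,x \right)} = - \frac{3}{4} + \left(x + I\right) = - \frac{3}{4} + \left(I + x\right) = - \frac{3}{4} + I + x$)
$j = - \frac{8446875}{2}$ ($j = \left(-1611 - - \frac{69}{4}\right) \left(1227 + 1423\right) = \left(-1611 + \frac{69}{4}\right) 2650 = \left(- \frac{6375}{4}\right) 2650 = - \frac{8446875}{2} \approx -4.2234 \cdot 10^{6}$)
$Z = - \frac{8446875}{2} \approx -4.2234 \cdot 10^{6}$
$\left(436 + \frac{1}{-144 - 393}\right) + Z = \left(436 + \frac{1}{-144 - 393}\right) - \frac{8446875}{2} = \left(436 + \frac{1}{-537}\right) - \frac{8446875}{2} = \left(436 - \frac{1}{537}\right) - \frac{8446875}{2} = \frac{234131}{537} - \frac{8446875}{2} = - \frac{4535503613}{1074}$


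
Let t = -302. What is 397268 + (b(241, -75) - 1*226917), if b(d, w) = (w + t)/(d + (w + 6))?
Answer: 29299995/172 ≈ 1.7035e+5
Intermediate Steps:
b(d, w) = (-302 + w)/(6 + d + w) (b(d, w) = (w - 302)/(d + (w + 6)) = (-302 + w)/(d + (6 + w)) = (-302 + w)/(6 + d + w))
397268 + (b(241, -75) - 1*226917) = 397268 + ((-302 - 75)/(6 + 241 - 75) - 1*226917) = 397268 + (-377/172 - 226917) = 397268 - 39030101/172 = 29299995/172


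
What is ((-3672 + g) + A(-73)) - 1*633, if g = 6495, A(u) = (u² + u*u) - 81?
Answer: 12767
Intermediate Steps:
A(u) = -81 + 2*u² (A(u) = (u² + u²) - 81 = 2*u² - 81 = -81 + 2*u²)
((-3672 + g) + A(-73)) - 1*633 = ((-3672 + 6495) + (-81 + 2*(-73)²)) - 1*633 = (2823 + (-81 + 2*5329)) - 633 = (2823 + (-81 + 10658)) - 633 = (2823 + 10577) - 633 = 13400 - 633 = 12767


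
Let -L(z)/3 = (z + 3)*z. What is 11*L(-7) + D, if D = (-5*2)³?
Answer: -1924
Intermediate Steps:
L(z) = -3*z*(3 + z) (L(z) = -3*(z + 3)*z = -3*(3 + z)*z = -3*z*(3 + z))
D = -1000 (D = (-10)³ = -1000)
11*L(-7) + D = 11*(-3*(-7)*(3 - 7)) - 1000 = 11*(-3*(-7)*(-4)) - 1000 = 11*(-84) - 1000 = -924 - 1000 = -1924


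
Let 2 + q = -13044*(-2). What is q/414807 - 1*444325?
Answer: -184309094189/414807 ≈ -4.4433e+5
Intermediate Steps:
q = 26086 (q = -2 - 13044*(-2) = -2 + 26088 = 26086)
q/414807 - 1*444325 = 26086/414807 - 1*444325 = 26086*(1/414807) - 444325 = 26086/414807 - 444325 = -184309094189/414807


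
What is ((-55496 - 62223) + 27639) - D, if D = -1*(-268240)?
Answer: -358320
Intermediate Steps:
D = 268240
((-55496 - 62223) + 27639) - D = ((-55496 - 62223) + 27639) - 1*268240 = (-117719 + 27639) - 268240 = -90080 - 268240 = -358320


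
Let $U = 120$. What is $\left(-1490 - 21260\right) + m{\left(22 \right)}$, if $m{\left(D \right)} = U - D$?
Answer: $-22652$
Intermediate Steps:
$m{\left(D \right)} = 120 - D$
$\left(-1490 - 21260\right) + m{\left(22 \right)} = \left(-1490 - 21260\right) + \left(120 - 22\right) = -22750 + 98 = -22652$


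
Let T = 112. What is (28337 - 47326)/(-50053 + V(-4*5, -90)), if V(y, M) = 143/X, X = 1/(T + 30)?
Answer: 18989/29747 ≈ 0.63835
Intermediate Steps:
X = 1/142 (X = 1/(112 + 30) = 1/142 ≈ 0.0070423)
V(y, M) = 20306 (V(y, M) = 143/(1/142) = 143*142 = 20306)
(28337 - 47326)/(-50053 + V(-4*5, -90)) = (28337 - 47326)/(-50053 + 20306) = -18989/(-29747) = -18989*(-1/29747) = 18989/29747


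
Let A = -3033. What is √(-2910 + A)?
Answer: I*√5943 ≈ 77.091*I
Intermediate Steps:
√(-2910 + A) = √(-2910 - 3033) = √(-5943) = I*√5943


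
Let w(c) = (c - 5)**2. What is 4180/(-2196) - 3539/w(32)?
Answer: -300524/44469 ≈ -6.7581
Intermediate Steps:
w(c) = (-5 + c)**2
4180/(-2196) - 3539/w(32) = 4180/(-2196) - 3539/(-5 + 32)**2 = 4180*(-1/2196) - 3539/(27**2) = -1045/549 - 3539/729 = -300524/44469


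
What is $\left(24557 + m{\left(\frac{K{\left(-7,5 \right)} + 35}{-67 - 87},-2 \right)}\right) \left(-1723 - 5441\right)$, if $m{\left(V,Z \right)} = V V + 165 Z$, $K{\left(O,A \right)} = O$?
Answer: $- \frac{21001058244}{121} \approx -1.7356 \cdot 10^{8}$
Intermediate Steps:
$m{\left(V,Z \right)} = V^{2} + 165 Z$
$\left(24557 + m{\left(\frac{K{\left(-7,5 \right)} + 35}{-67 - 87},-2 \right)}\right) \left(-1723 - 5441\right) = \left(24557 + \left(\left(\frac{-7 + 35}{-67 - 87}\right)^{2} + 165 \left(-2\right)\right)\right) \left(-1723 - 5441\right) = \left(24557 - \left(330 - \left(\frac{28}{-154}\right)^{2}\right)\right) \left(-7164\right) = \left(24557 - \left(330 - \left(28 \left(- \frac{1}{154}\right)\right)^{2}\right)\right) \left(-7164\right) = \left(24557 - \left(330 - \left(- \frac{2}{11}\right)^{2}\right)\right) \left(-7164\right) = \left(24557 + \left(\frac{4}{121} - 330\right)\right) \left(-7164\right) = \left(24557 - \frac{39926}{121}\right) \left(-7164\right) = \frac{2931471}{121} \left(-7164\right) = - \frac{21001058244}{121}$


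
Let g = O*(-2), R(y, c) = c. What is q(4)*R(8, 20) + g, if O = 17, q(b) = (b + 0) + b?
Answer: 126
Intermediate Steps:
q(b) = 2*b (q(b) = b + b = 2*b)
g = -34 (g = 17*(-2) = -34)
q(4)*R(8, 20) + g = (2*4)*20 - 34 = 8*20 - 34 = 160 - 34 = 126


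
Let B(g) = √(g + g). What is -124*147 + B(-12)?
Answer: -18228 + 2*I*√6 ≈ -18228.0 + 4.899*I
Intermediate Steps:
B(g) = √2*√g (B(g) = √(2*g) = √2*√g)
-124*147 + B(-12) = -124*147 + √2*√(-12) = -18228 + √2*(2*I*√3) = -18228 + 2*I*√6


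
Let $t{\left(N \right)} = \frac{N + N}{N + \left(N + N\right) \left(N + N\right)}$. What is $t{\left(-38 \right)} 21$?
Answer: $- \frac{42}{151} \approx -0.27815$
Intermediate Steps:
$t{\left(N \right)} = \frac{2 N}{N + 4 N^{2}}$ ($t{\left(N \right)} = \frac{2 N}{N + 2 N 2 N} = \frac{2 N}{N + 4 N^{2}}$)
$t{\left(-38 \right)} 21 = \frac{2}{1 + 4 \left(-38\right)} 21 = \frac{2}{1 - 152} \cdot 21 = \frac{2}{-151} \cdot 21 = 2 \left(- \frac{1}{151}\right) 21 = \left(- \frac{2}{151}\right) 21 = - \frac{42}{151}$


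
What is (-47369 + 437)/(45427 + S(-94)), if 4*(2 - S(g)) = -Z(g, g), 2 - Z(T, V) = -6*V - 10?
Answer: -15644/15097 ≈ -1.0362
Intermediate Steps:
Z(T, V) = 12 + 6*V (Z(T, V) = 2 - (-6*V - 10) = 2 - (-10 - 6*V) = 2 + (10 + 6*V) = 12 + 6*V)
S(g) = 5 + 3*g/2 (S(g) = 2 - (-1)*(12 + 6*g)/4 = 2 - (-12 - 6*g)/4 = 2 + (3 + 3*g/2) = 5 + 3*g/2)
(-47369 + 437)/(45427 + S(-94)) = (-47369 + 437)/(45427 + (5 + (3/2)*(-94))) = -46932/(45427 + (5 - 141)) = -46932/(45427 - 136) = -46932/45291 = -46932*1/45291 = -15644/15097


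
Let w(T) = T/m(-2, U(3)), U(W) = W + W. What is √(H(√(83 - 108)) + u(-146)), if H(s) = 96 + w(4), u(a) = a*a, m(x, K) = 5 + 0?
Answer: 6*√14870/5 ≈ 146.33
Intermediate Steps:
U(W) = 2*W
m(x, K) = 5
u(a) = a²
w(T) = T/5
H(s) = 484/5 (H(s) = 96 + (⅕)*4 = 96 + ⅘ = 484/5)
√(H(√(83 - 108)) + u(-146)) = √(484/5 + (-146)²) = √(484/5 + 21316) = √(107064/5) = 6*√14870/5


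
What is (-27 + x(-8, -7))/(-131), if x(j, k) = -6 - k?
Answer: 26/131 ≈ 0.19847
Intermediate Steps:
(-27 + x(-8, -7))/(-131) = (-27 + (-6 - 1*(-7)))/(-131) = -(-27 + (-6 + 7))/131 = -(-27 + 1)/131 = -1/131*(-26) = 26/131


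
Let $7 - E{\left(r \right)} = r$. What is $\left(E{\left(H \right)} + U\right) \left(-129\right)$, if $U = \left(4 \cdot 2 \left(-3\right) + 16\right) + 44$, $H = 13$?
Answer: $-3870$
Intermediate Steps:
$E{\left(r \right)} = 7 - r$
$U = 36$ ($U = \left(8 \left(-3\right) + 16\right) + 44 = \left(-24 + 16\right) + 44 = -8 + 44 = 36$)
$\left(E{\left(H \right)} + U\right) \left(-129\right) = \left(\left(7 - 13\right) + 36\right) \left(-129\right) = \left(-6 + 36\right) \left(-129\right) = 30 \left(-129\right) = -3870$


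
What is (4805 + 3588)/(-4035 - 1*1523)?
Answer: -1199/794 ≈ -1.5101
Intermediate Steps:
(4805 + 3588)/(-4035 - 1*1523) = 8393/(-4035 - 1523) = 8393/(-5558) = 8393*(-1/5558) = -1199/794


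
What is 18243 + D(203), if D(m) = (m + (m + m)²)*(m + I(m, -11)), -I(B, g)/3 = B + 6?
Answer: -69958293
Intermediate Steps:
I(B, g) = -18 - 3*B (I(B, g) = -3*(B + 6) = -3*(6 + B) = -18 - 3*B)
D(m) = (-18 - 2*m)*(m + 4*m²) (D(m) = (m + (m + m)²)*(m + (-18 - 3*m)) = (m + (2*m)²)*(-18 - 2*m) = (m + 4*m²)*(-18 - 2*m) = (-18 - 2*m)*(m + 4*m²))
18243 + D(203) = 18243 + 2*203*(-9 - 37*203 - 4*203²) = 18243 + 2*203*(-9 - 7511 - 4*41209) = 18243 + 2*203*(-9 - 7511 - 164836) = 18243 + 2*203*(-172356) = 18243 - 69976536 = -69958293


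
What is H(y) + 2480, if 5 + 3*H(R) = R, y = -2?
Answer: 7433/3 ≈ 2477.7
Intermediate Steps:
H(R) = -5/3 + R/3
H(y) + 2480 = (-5/3 + (⅓)*(-2)) + 2480 = (-5/3 - ⅔) + 2480 = -7/3 + 2480 = 7433/3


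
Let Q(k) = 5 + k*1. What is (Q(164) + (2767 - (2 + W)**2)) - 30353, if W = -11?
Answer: -27498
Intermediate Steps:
Q(k) = 5 + k
(Q(164) + (2767 - (2 + W)**2)) - 30353 = ((5 + 164) + (2767 - (2 - 11)**2)) - 30353 = (169 + (2767 - 1*(-9)**2)) - 30353 = (169 + (2767 - 1*81)) - 30353 = (169 + (2767 - 81)) - 30353 = (169 + 2686) - 30353 = 2855 - 30353 = -27498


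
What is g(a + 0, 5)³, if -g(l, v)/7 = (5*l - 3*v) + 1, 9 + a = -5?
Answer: 203297472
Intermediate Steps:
a = -14 (a = -9 - 5 = -14)
g(l, v) = -7 - 35*l + 21*v (g(l, v) = -7*((5*l - 3*v) + 1) = -7*((-3*v + 5*l) + 1) = -7*(1 - 3*v + 5*l) = -7 - 35*l + 21*v)
g(a + 0, 5)³ = (-7 - 35*(-14 + 0) + 21*5)³ = (-7 - 35*(-14) + 105)³ = (-7 + 490 + 105)³ = 588³ = 203297472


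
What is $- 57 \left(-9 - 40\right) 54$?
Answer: $150822$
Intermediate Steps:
$- 57 \left(-9 - 40\right) 54 = \left(-57\right) \left(-49\right) 54 = 2793 \cdot 54 = 150822$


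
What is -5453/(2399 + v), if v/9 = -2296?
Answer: 5453/18265 ≈ 0.29855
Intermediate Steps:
v = -20664 (v = 9*(-2296) = -20664)
-5453/(2399 + v) = -5453/(2399 - 20664) = -5453/(-18265) = -5453*(-1/18265) = 5453/18265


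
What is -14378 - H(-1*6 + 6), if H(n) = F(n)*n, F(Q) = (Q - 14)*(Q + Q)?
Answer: -14378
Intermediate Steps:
F(Q) = 2*Q*(-14 + Q) (F(Q) = (-14 + Q)*(2*Q) = 2*Q*(-14 + Q))
H(n) = 2*n²*(-14 + n) (H(n) = (2*n*(-14 + n))*n = 2*n²*(-14 + n))
-14378 - H(-1*6 + 6) = -14378 - 2*(-1*6 + 6)²*(-14 + (-1*6 + 6)) = -14378 - 2*(-6 + 6)²*(-14 + (-6 + 6)) = -14378 - 2*0²*(-14 + 0) = -14378 - 2*0*(-14) = -14378 - 1*0 = -14378 + 0 = -14378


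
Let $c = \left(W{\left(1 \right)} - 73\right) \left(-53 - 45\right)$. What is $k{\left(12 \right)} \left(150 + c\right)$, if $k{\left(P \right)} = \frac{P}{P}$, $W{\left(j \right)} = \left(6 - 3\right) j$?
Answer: $7010$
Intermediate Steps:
$W{\left(j \right)} = 3 j$
$k{\left(P \right)} = 1$
$c = 6860$ ($c = \left(3 \cdot 1 - 73\right) \left(-53 - 45\right) = \left(3 - 73\right) \left(-98\right) = \left(-70\right) \left(-98\right) = 6860$)
$k{\left(12 \right)} \left(150 + c\right) = 1 \left(150 + 6860\right) = 1 \cdot 7010 = 7010$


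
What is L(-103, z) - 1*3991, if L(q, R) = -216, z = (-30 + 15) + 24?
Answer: -4207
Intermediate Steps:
z = 9 (z = -15 + 24 = 9)
L(-103, z) - 1*3991 = -216 - 1*3991 = -216 - 3991 = -4207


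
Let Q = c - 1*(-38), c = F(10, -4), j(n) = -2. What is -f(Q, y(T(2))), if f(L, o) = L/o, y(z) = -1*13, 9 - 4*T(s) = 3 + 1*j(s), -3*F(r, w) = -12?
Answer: 42/13 ≈ 3.2308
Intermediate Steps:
F(r, w) = 4 (F(r, w) = -⅓*(-12) = 4)
c = 4
T(s) = 2 (T(s) = 9/4 - (3 + 1*(-2))/4 = 9/4 - (3 - 2)/4 = 9/4 - ¼*1 = 9/4 - ¼ = 2)
y(z) = -13
Q = 42 (Q = 4 - 1*(-38) = 4 + 38 = 42)
-f(Q, y(T(2))) = -42/(-13) = -42*(-1)/13 = -1*(-42/13) = 42/13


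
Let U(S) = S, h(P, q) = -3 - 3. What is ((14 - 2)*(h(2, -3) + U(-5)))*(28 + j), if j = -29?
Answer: 132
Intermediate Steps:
h(P, q) = -6
((14 - 2)*(h(2, -3) + U(-5)))*(28 + j) = ((14 - 2)*(-6 - 5))*(28 - 29) = (12*(-11))*(-1) = -132*(-1) = 132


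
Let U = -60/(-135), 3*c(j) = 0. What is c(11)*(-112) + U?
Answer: 4/9 ≈ 0.44444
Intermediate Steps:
c(j) = 0 (c(j) = (⅓)*0 = 0)
U = 4/9 (U = -60*(-1/135) = 4/9 ≈ 0.44444)
c(11)*(-112) + U = 0*(-112) + 4/9 = 0 + 4/9 = 4/9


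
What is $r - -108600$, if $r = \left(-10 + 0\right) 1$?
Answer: $108590$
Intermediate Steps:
$r = -10$ ($r = \left(-10\right) 1 = -10$)
$r - -108600 = -10 - -108600 = -10 + 108600 = 108590$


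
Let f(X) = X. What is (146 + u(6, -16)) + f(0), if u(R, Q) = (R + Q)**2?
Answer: 246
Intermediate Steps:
u(R, Q) = (Q + R)**2
(146 + u(6, -16)) + f(0) = (146 + (-16 + 6)**2) + 0 = (146 + (-10)**2) + 0 = (146 + 100) + 0 = 246 + 0 = 246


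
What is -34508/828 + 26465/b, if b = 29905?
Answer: -50502436/1238067 ≈ -40.791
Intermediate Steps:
-34508/828 + 26465/b = -34508/828 + 26465/29905 = -34508*1/828 + 26465*(1/29905) = -8627/207 + 5293/5981 = -50502436/1238067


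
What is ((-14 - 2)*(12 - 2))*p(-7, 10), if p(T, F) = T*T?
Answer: -7840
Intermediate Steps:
p(T, F) = T**2
((-14 - 2)*(12 - 2))*p(-7, 10) = ((-14 - 2)*(12 - 2))*(-7)**2 = -16*10*49 = -160*49 = -7840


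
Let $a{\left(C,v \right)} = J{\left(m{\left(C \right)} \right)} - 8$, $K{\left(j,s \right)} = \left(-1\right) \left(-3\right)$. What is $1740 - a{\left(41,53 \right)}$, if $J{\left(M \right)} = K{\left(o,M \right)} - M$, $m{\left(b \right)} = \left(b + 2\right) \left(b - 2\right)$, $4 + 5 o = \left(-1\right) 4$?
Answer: $3422$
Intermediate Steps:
$o = - \frac{8}{5}$ ($o = - \frac{4}{5} + \frac{\left(-1\right) 4}{5} = - \frac{4}{5} + \frac{1}{5} \left(-4\right) = - \frac{4}{5} - \frac{4}{5} = - \frac{8}{5} \approx -1.6$)
$K{\left(j,s \right)} = 3$
$m{\left(b \right)} = \left(-2 + b\right) \left(2 + b\right)$ ($m{\left(b \right)} = \left(2 + b\right) \left(-2 + b\right) = \left(-2 + b\right) \left(2 + b\right)$)
$J{\left(M \right)} = 3 - M$
$a{\left(C,v \right)} = -1 - C^{2}$ ($a{\left(C,v \right)} = \left(3 - \left(-4 + C^{2}\right)\right) - 8 = \left(7 - C^{2}\right) - 8 = -1 - C^{2}$)
$1740 - a{\left(41,53 \right)} = 1740 - \left(-1 - 41^{2}\right) = 1740 - \left(-1 - 1681\right) = 1740 - -1682 = 1740 + 1682 = 3422$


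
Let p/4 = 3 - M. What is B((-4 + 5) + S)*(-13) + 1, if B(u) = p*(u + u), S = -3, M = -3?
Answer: 1249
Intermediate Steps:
p = 24 (p = 4*(3 - 1*(-3)) = 4*(3 + 3) = 4*6 = 24)
B(u) = 48*u (B(u) = 24*(u + u) = 24*(2*u) = 48*u)
B((-4 + 5) + S)*(-13) + 1 = (48*((-4 + 5) - 3))*(-13) + 1 = (48*(1 - 3))*(-13) + 1 = (48*(-2))*(-13) + 1 = -96*(-13) + 1 = 1248 + 1 = 1249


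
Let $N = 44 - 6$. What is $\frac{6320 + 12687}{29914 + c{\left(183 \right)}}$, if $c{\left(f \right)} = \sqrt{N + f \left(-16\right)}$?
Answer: $\frac{284287699}{447425143} - \frac{323119 i \sqrt{10}}{894850286} \approx 0.63539 - 0.0011419 i$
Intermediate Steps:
$N = 38$ ($N = 44 - 6 = 38$)
$c{\left(f \right)} = \sqrt{38 - 16 f}$ ($c{\left(f \right)} = \sqrt{38 + f \left(-16\right)} = \sqrt{38 - 16 f}$)
$\frac{6320 + 12687}{29914 + c{\left(183 \right)}} = \frac{6320 + 12687}{29914 + \sqrt{38 - 2928}} = \frac{19007}{29914 + \sqrt{38 - 2928}} = \frac{19007}{29914 + \sqrt{-2890}} = \frac{19007}{29914 + 17 i \sqrt{10}}$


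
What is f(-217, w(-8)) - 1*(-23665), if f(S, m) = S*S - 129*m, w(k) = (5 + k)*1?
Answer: 71141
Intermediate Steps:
w(k) = 5 + k
f(S, m) = S² - 129*m
f(-217, w(-8)) - 1*(-23665) = ((-217)² - 129*(5 - 8)) - 1*(-23665) = (47089 - 129*(-3)) + 23665 = (47089 + 387) + 23665 = 47476 + 23665 = 71141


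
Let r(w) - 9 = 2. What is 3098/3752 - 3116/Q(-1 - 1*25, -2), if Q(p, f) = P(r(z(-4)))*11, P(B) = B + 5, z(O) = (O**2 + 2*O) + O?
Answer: -87078/5159 ≈ -16.879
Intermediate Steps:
z(O) = O**2 + 3*O
r(w) = 11 (r(w) = 9 + 2 = 11)
P(B) = 5 + B
Q(p, f) = 176 (Q(p, f) = (5 + 11)*11 = 16*11 = 176)
3098/3752 - 3116/Q(-1 - 1*25, -2) = 3098/3752 - 3116/176 = 3098*(1/3752) - 3116*1/176 = 1549/1876 - 779/44 = -87078/5159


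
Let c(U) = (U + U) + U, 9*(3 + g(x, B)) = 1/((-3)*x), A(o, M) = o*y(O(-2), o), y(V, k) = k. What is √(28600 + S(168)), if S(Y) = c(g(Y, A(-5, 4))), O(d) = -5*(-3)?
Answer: √1815642822/252 ≈ 169.09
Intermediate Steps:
O(d) = 15
A(o, M) = o² (A(o, M) = o*o = o²)
g(x, B) = -3 - 1/(27*x) (g(x, B) = -3 + (1/((-3)*x))/9 = -3 + (-1/(3*x))/9 = -3 - 1/(27*x))
c(U) = 3*U (c(U) = 2*U + U = 3*U)
S(Y) = -9 - 1/(9*Y) (S(Y) = 3*(-3 - 1/(27*Y)) = -9 - 1/(9*Y))
√(28600 + S(168)) = √(28600 + (-9 - ⅑/168)) = √(28600 + (-9 - ⅑*1/168)) = √(28600 + (-9 - 1/1512)) = √(28600 - 13609/1512) = √(43229591/1512) = √1815642822/252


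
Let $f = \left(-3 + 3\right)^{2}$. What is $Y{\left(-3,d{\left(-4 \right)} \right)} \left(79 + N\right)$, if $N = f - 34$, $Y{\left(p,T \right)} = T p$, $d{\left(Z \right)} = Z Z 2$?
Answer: $-4320$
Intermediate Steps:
$d{\left(Z \right)} = 2 Z^{2}$ ($d{\left(Z \right)} = Z^{2} \cdot 2 = 2 Z^{2}$)
$f = 0$ ($f = 0^{2} = 0$)
$N = -34$ ($N = 0 - 34 = -34$)
$Y{\left(-3,d{\left(-4 \right)} \right)} \left(79 + N\right) = 2 \left(-4\right)^{2} \left(-3\right) \left(79 - 34\right) = 2 \cdot 16 \left(-3\right) 45 = 32 \left(-3\right) 45 = \left(-96\right) 45 = -4320$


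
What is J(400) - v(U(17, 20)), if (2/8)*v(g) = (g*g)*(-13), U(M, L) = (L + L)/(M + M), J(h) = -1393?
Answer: -381777/289 ≈ -1321.0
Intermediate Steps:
U(M, L) = L/M (U(M, L) = (2*L)/((2*M)) = (2*L)*(1/(2*M)) = L/M)
v(g) = -52*g² (v(g) = 4*((g*g)*(-13)) = 4*(g²*(-13)) = 4*(-13*g²) = -52*g²)
J(400) - v(U(17, 20)) = -1393 - (-52)*(20/17)² = -1393 - (-52)*400/289 = -1393 - 1*(-20800/289) = -1393 + 20800/289 = -381777/289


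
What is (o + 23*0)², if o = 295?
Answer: 87025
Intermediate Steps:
(o + 23*0)² = (295 + 23*0)² = (295 + 0)² = 295² = 87025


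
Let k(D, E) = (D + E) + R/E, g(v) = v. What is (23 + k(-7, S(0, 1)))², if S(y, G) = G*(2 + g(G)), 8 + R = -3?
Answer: 2116/9 ≈ 235.11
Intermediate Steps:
R = -11 (R = -8 - 3 = -11)
S(y, G) = G*(2 + G)
k(D, E) = D + E - 11/E (k(D, E) = (D + E) - 11/E = D + E - 11/E)
(23 + k(-7, S(0, 1)))² = (23 + (-7 + 1*(2 + 1) - 11/(2 + 1)))² = (23 + (-7 + 1*3 - 11/(1*3)))² = (23 + (-7 + 3 - 11/3))² = (23 - 23/3)² = (46/3)² = 2116/9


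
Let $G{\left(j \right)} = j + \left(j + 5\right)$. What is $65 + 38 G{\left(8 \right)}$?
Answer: $863$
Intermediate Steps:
$G{\left(j \right)} = 5 + 2 j$ ($G{\left(j \right)} = j + \left(5 + j\right) = 5 + 2 j$)
$65 + 38 G{\left(8 \right)} = 65 + 38 \left(5 + 2 \cdot 8\right) = 65 + 38 \left(5 + 16\right) = 65 + 38 \cdot 21 = 65 + 798 = 863$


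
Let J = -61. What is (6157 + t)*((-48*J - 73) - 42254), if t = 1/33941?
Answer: -8233395702462/33941 ≈ -2.4258e+8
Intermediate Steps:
t = 1/33941 ≈ 2.9463e-5
(6157 + t)*((-48*J - 73) - 42254) = (6157 + 1/33941)*((-48*(-61) - 73) - 42254) = 208974738*((2928 - 73) - 42254)/33941 = 208974738*(2855 - 42254)/33941 = (208974738/33941)*(-39399) = -8233395702462/33941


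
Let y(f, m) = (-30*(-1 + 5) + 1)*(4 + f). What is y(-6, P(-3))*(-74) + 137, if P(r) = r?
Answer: -17475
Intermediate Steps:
y(f, m) = -476 - 119*f (y(f, m) = (-30*4 + 1)*(4 + f) = (-5*24 + 1)*(4 + f) = (-120 + 1)*(4 + f) = -119*(4 + f) = -476 - 119*f)
y(-6, P(-3))*(-74) + 137 = (-476 - 119*(-6))*(-74) + 137 = (-476 + 714)*(-74) + 137 = 238*(-74) + 137 = -17612 + 137 = -17475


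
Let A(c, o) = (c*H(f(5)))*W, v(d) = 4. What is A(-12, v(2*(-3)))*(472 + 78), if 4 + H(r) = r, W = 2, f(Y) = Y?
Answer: -13200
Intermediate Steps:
H(r) = -4 + r
A(c, o) = 2*c (A(c, o) = (c*(-4 + 5))*2 = (c*1)*2 = c*2 = 2*c)
A(-12, v(2*(-3)))*(472 + 78) = (2*(-12))*(472 + 78) = -24*550 = -13200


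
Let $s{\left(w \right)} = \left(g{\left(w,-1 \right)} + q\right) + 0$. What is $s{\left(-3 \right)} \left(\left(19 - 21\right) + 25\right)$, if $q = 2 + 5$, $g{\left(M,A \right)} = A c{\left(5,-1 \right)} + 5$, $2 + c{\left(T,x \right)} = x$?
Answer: $345$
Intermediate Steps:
$c{\left(T,x \right)} = -2 + x$
$g{\left(M,A \right)} = 5 - 3 A$ ($g{\left(M,A \right)} = A \left(-2 - 1\right) + 5 = A \left(-3\right) + 5 = - 3 A + 5 = 5 - 3 A$)
$q = 7$
$s{\left(w \right)} = 15$ ($s{\left(w \right)} = \left(\left(5 - -3\right) + 7\right) + 0 = \left(\left(5 + 3\right) + 7\right) + 0 = \left(8 + 7\right) + 0 = 15 + 0 = 15$)
$s{\left(-3 \right)} \left(\left(19 - 21\right) + 25\right) = 15 \left(\left(19 - 21\right) + 25\right) = 15 \left(-2 + 25\right) = 15 \cdot 23 = 345$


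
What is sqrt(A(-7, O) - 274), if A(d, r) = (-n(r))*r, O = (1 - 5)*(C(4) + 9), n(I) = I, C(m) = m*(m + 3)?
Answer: I*sqrt(22178) ≈ 148.92*I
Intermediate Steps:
C(m) = m*(3 + m)
O = -148 (O = (1 - 5)*(4*(3 + 4) + 9) = -4*(4*7 + 9) = -4*(28 + 9) = -4*37 = -148)
A(d, r) = -r**2 (A(d, r) = (-r)*r = -r**2)
sqrt(A(-7, O) - 274) = sqrt(-1*(-148)**2 - 274) = sqrt(-1*21904 - 274) = sqrt(-21904 - 274) = sqrt(-22178) = I*sqrt(22178)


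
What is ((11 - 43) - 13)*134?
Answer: -6030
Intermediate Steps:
((11 - 43) - 13)*134 = (-32 - 13)*134 = -45*134 = -6030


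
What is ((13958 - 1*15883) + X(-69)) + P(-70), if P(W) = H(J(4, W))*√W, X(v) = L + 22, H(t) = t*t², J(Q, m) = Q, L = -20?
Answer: -1923 + 64*I*√70 ≈ -1923.0 + 535.46*I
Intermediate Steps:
H(t) = t³
X(v) = 2 (X(v) = -20 + 22 = 2)
P(W) = 64*√W (P(W) = 4³*√W = 64*√W)
((13958 - 1*15883) + X(-69)) + P(-70) = ((13958 - 1*15883) + 2) + 64*√(-70) = ((13958 - 15883) + 2) + 64*(I*√70) = (-1925 + 2) + 64*I*√70 = -1923 + 64*I*√70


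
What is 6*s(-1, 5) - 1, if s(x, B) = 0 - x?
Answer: 5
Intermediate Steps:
s(x, B) = -x
6*s(-1, 5) - 1 = 6*(-1*(-1)) - 1 = 6*1 - 1 = 6 - 1 = 5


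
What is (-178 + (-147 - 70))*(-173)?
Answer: 68335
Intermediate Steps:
(-178 + (-147 - 70))*(-173) = (-178 - 217)*(-173) = -395*(-173) = 68335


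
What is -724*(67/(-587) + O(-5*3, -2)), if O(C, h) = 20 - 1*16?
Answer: -1651444/587 ≈ -2813.4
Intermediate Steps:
O(C, h) = 4 (O(C, h) = 20 - 16 = 4)
-724*(67/(-587) + O(-5*3, -2)) = -724*(67/(-587) + 4) = -724*(67*(-1/587) + 4) = -724*(-67/587 + 4) = -724*2281/587 = -1651444/587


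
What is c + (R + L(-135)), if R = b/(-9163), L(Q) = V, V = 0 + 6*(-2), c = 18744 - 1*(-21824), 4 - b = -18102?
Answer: 33781502/833 ≈ 40554.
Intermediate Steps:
b = 18106 (b = 4 - 1*(-18102) = 4 + 18102 = 18106)
c = 40568 (c = 18744 + 21824 = 40568)
V = -12 (V = 0 - 12 = -12)
L(Q) = -12
R = -1646/833 (R = 18106/(-9163) = 18106*(-1/9163) = -1646/833 ≈ -1.9760)
c + (R + L(-135)) = 40568 + (-1646/833 - 12) = 40568 - 11642/833 = 33781502/833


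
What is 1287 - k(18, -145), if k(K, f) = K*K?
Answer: 963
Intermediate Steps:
k(K, f) = K²
1287 - k(18, -145) = 1287 - 1*18² = 1287 - 1*324 = 1287 - 324 = 963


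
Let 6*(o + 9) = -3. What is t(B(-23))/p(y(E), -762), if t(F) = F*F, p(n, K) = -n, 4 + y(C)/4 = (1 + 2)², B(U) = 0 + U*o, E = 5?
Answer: -190969/80 ≈ -2387.1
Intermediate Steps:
o = -19/2 (o = -9 + (⅙)*(-3) = -9 - ½ = -19/2 ≈ -9.5000)
B(U) = -19*U/2 (B(U) = 0 + U*(-19/2) = 0 - 19*U/2 = -19*U/2)
y(C) = 20 (y(C) = -16 + 4*(1 + 2)² = -16 + 4*3² = -16 + 4*9 = -16 + 36 = 20)
t(F) = F²
t(B(-23))/p(y(E), -762) = (-19/2*(-23))²/((-1*20)) = (437/2)²/(-20) = (190969/4)*(-1/20) = -190969/80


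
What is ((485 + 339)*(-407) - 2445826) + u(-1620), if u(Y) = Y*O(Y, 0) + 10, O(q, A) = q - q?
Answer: -2781184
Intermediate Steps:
O(q, A) = 0
u(Y) = 10 (u(Y) = Y*0 + 10 = 0 + 10 = 10)
((485 + 339)*(-407) - 2445826) + u(-1620) = ((485 + 339)*(-407) - 2445826) + 10 = (824*(-407) - 2445826) + 10 = (-335368 - 2445826) + 10 = -2781194 + 10 = -2781184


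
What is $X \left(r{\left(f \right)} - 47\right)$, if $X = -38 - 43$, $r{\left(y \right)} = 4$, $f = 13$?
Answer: $3483$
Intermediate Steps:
$X = -81$
$X \left(r{\left(f \right)} - 47\right) = - 81 \left(4 - 47\right) = \left(-81\right) \left(-43\right) = 3483$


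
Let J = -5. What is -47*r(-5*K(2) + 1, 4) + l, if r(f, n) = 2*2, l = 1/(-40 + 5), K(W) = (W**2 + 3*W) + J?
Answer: -6581/35 ≈ -188.03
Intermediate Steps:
K(W) = -5 + W**2 + 3*W (K(W) = (W**2 + 3*W) - 5 = -5 + W**2 + 3*W)
l = -1/35 (l = 1/(-35) = -1/35 ≈ -0.028571)
r(f, n) = 4
-47*r(-5*K(2) + 1, 4) + l = -47*4 - 1/35 = -188 - 1/35 = -6581/35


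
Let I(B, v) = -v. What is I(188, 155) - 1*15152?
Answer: -15307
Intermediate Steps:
I(188, 155) - 1*15152 = -1*155 - 1*15152 = -155 - 15152 = -15307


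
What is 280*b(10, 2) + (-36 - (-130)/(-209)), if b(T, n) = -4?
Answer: -241734/209 ≈ -1156.6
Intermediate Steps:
280*b(10, 2) + (-36 - (-130)/(-209)) = 280*(-4) + (-36 - (-130)/(-209)) = -1120 + (-36 - (-130)*(-1)/209) = -1120 + (-36 - 1*130/209) = -1120 + (-36 - 130/209) = -1120 - 7654/209 = -241734/209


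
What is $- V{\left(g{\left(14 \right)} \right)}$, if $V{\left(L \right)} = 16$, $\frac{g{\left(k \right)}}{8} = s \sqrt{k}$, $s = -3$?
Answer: $-16$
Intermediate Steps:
$g{\left(k \right)} = - 24 \sqrt{k}$ ($g{\left(k \right)} = 8 \left(- 3 \sqrt{k}\right) = - 24 \sqrt{k}$)
$- V{\left(g{\left(14 \right)} \right)} = \left(-1\right) 16 = -16$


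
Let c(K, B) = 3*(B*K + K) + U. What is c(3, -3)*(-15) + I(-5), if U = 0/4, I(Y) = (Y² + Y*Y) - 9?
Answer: 311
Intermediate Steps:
I(Y) = -9 + 2*Y² (I(Y) = (Y² + Y²) - 9 = 2*Y² - 9 = -9 + 2*Y²)
U = 0 (U = 0*(¼) = 0)
c(K, B) = 3*K + 3*B*K (c(K, B) = 3*(B*K + K) + 0 = 3*(K + B*K) + 0 = (3*K + 3*B*K) + 0 = 3*K + 3*B*K)
c(3, -3)*(-15) + I(-5) = (3*3*(1 - 3))*(-15) + (-9 + 2*(-5)²) = (3*3*(-2))*(-15) + (-9 + 2*25) = -18*(-15) + (-9 + 50) = 270 + 41 = 311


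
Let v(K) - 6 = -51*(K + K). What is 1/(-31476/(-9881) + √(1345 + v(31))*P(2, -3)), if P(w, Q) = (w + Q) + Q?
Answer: 77753589/707509546928 + 97634161*I*√1811/707509546928 ≈ 0.0001099 + 0.0058726*I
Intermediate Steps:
P(w, Q) = w + 2*Q (P(w, Q) = (Q + w) + Q = w + 2*Q)
v(K) = 6 - 102*K (v(K) = 6 - 51*(K + K) = 6 - 102*K)
1/(-31476/(-9881) + √(1345 + v(31))*P(2, -3)) = 1/(-31476/(-9881) + √(1345 + (6 - 102*31))*(2 + 2*(-3))) = 1/(-31476*(-1/9881) + √(1345 + (6 - 3162))*(2 - 6)) = 1/(31476/9881 + √(1345 - 3156)*(-4)) = 1/(31476/9881 + √(-1811)*(-4)) = 1/(31476/9881 + (I*√1811)*(-4)) = 1/(31476/9881 - 4*I*√1811)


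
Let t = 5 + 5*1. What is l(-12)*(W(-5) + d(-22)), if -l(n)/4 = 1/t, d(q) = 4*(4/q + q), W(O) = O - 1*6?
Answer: 2194/55 ≈ 39.891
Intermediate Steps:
W(O) = -6 + O (W(O) = O - 6 = -6 + O)
t = 10 (t = 5 + 5 = 10)
d(q) = 4*q + 16/q (d(q) = 4*(q + 4/q) = 4*q + 16/q)
l(n) = -⅖ (l(n) = -4/10 = -4*⅒ = -⅖)
l(-12)*(W(-5) + d(-22)) = -2*((-6 - 5) + (4*(-22) + 16/(-22)))/5 = -2*(-11 + (-88 + 16*(-1/22)))/5 = -2*(-11 + (-88 - 8/11))/5 = -2*(-11 - 976/11)/5 = -⅖*(-1097/11) = 2194/55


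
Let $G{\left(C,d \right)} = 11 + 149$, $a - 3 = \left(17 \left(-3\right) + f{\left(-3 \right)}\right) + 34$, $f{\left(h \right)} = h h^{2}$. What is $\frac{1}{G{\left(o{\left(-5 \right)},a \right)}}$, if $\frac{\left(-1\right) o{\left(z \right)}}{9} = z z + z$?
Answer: $\frac{1}{160} \approx 0.00625$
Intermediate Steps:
$o{\left(z \right)} = - 9 z - 9 z^{2}$ ($o{\left(z \right)} = - 9 \left(z z + z\right) = - 9 \left(z^{2} + z\right) = - 9 \left(z + z^{2}\right) = - 9 z - 9 z^{2}$)
$f{\left(h \right)} = h^{3}$
$a = -41$ ($a = 3 + \left(\left(17 \left(-3\right) + \left(-3\right)^{3}\right) + 34\right) = 3 + \left(\left(-51 - 27\right) + 34\right) = 3 + \left(-78 + 34\right) = 3 - 44 = -41$)
$G{\left(C,d \right)} = 160$
$\frac{1}{G{\left(o{\left(-5 \right)},a \right)}} = \frac{1}{160}$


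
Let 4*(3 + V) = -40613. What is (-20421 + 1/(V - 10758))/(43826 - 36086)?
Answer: -1708359601/647505180 ≈ -2.6384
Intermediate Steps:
V = -40625/4 (V = -3 + (1/4)*(-40613) = -3 - 40613/4 = -40625/4 ≈ -10156.)
(-20421 + 1/(V - 10758))/(43826 - 36086) = (-20421 + 1/(-40625/4 - 10758))/(43826 - 36086) = (-20421 + 1/(-83657/4))/7740 = (-20421 - 4/83657)*(1/7740) = -1708359601/83657*1/7740 = -1708359601/647505180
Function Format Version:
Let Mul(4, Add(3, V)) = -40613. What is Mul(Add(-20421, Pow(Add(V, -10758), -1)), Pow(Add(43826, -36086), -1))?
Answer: Rational(-1708359601, 647505180) ≈ -2.6384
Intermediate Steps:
V = Rational(-40625, 4) (V = Add(-3, Mul(Rational(1, 4), -40613)) = Add(-3, Rational(-40613, 4)) = Rational(-40625, 4) ≈ -10156.)
Mul(Add(-20421, Pow(Add(V, -10758), -1)), Pow(Add(43826, -36086), -1)) = Mul(Add(-20421, Pow(Add(Rational(-40625, 4), -10758), -1)), Pow(Add(43826, -36086), -1)) = Mul(Add(-20421, Pow(Rational(-83657, 4), -1)), Pow(7740, -1)) = Mul(Add(-20421, Rational(-4, 83657)), Rational(1, 7740)) = Mul(Rational(-1708359601, 83657), Rational(1, 7740)) = Rational(-1708359601, 647505180)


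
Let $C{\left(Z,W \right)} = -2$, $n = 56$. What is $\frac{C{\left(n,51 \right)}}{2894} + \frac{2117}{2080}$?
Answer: $\frac{3061219}{3009760} \approx 1.0171$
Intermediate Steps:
$\frac{C{\left(n,51 \right)}}{2894} + \frac{2117}{2080} = - \frac{2}{2894} + \frac{2117}{2080} = \left(-2\right) \frac{1}{2894} + 2117 \cdot \frac{1}{2080} = - \frac{1}{1447} + \frac{2117}{2080} = \frac{3061219}{3009760}$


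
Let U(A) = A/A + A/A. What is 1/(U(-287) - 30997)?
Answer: -1/30995 ≈ -3.2263e-5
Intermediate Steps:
U(A) = 2 (U(A) = 1 + 1 = 2)
1/(U(-287) - 30997) = 1/(2 - 30997) = 1/(-30995) = -1/30995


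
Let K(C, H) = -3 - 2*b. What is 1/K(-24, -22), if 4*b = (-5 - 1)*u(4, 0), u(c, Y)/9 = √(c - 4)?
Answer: -⅓ ≈ -0.33333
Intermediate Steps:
u(c, Y) = 9*√(-4 + c) (u(c, Y) = 9*√(c - 4) = 9*√(-4 + c))
b = 0 (b = ((-5 - 1)*(9*√(-4 + 4)))/4 = (-54*√0)/4 = (-54*0)/4 = (-6*0)/4 = (¼)*0 = 0)
K(C, H) = -3 (K(C, H) = -3 - 2*0 = -3 + 0 = -3)
1/K(-24, -22) = 1/(-3) = -⅓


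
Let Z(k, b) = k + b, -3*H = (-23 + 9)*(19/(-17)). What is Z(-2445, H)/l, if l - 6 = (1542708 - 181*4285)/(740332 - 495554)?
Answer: -30587703658/114025341 ≈ -268.25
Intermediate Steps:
H = -266/51 (H = -(-23 + 9)*19/(-17)/3 = -(-14)*19*(-1/17)/3 = -(-14)*(-19)/(3*17) = -⅓*266/17 = -266/51 ≈ -5.2157)
Z(k, b) = b + k
l = 2235791/244778 (l = 6 + (1542708 - 181*4285)/(740332 - 495554) = 6 + (1542708 - 775585)/244778 = 6 + 767123*(1/244778) = 6 + 767123/244778 = 2235791/244778 ≈ 9.1340)
Z(-2445, H)/l = (-266/51 - 2445)/(2235791/244778) = -124961/51*244778/2235791 = -30587703658/114025341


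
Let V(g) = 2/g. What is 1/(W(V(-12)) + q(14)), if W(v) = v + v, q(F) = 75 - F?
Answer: 3/182 ≈ 0.016484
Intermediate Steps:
W(v) = 2*v
1/(W(V(-12)) + q(14)) = 1/(2*(2/(-12)) + (75 - 1*14)) = 1/(2*(2*(-1/12)) + (75 - 14)) = 1/(2*(-⅙) + 61) = 1/(-⅓ + 61) = 1/(182/3) = 3/182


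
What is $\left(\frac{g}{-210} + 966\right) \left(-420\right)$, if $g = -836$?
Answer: $-407392$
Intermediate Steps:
$\left(\frac{g}{-210} + 966\right) \left(-420\right) = \left(- \frac{836}{-210} + 966\right) \left(-420\right) = \left(\left(-836\right) \left(- \frac{1}{210}\right) + 966\right) \left(-420\right) = \left(\frac{418}{105} + 966\right) \left(-420\right) = \frac{101848}{105} \left(-420\right) = -407392$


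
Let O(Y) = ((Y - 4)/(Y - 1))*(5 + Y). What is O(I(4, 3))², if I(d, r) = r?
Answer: 16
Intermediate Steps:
O(Y) = (-4 + Y)*(5 + Y)/(-1 + Y) (O(Y) = ((-4 + Y)/(-1 + Y))*(5 + Y) = (-4 + Y)*(5 + Y)/(-1 + Y))
O(I(4, 3))² = ((-20 + 3 + 3²)/(-1 + 3))² = ((-20 + 3 + 9)/2)² = ((½)*(-8))² = (-4)² = 16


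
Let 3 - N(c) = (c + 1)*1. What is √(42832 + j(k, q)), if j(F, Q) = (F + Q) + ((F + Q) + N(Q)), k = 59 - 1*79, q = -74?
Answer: 4*√2670 ≈ 206.69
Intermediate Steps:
N(c) = 2 - c (N(c) = 3 - (c + 1) = 3 - (1 + c) = 3 + (-1 - c) = 2 - c)
k = -20 (k = 59 - 79 = -20)
j(F, Q) = 2 + Q + 2*F (j(F, Q) = (F + Q) + ((F + Q) + (2 - Q)) = (F + Q) + (2 + F) = 2 + Q + 2*F)
√(42832 + j(k, q)) = √(42832 + (2 - 74 + 2*(-20))) = √(42832 + (2 - 74 - 40)) = √(42832 - 112) = √42720 = 4*√2670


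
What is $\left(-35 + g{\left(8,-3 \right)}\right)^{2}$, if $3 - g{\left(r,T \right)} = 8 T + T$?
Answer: $25$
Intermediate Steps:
$g{\left(r,T \right)} = 3 - 9 T$ ($g{\left(r,T \right)} = 3 - \left(8 T + T\right) = 3 - 9 T$)
$\left(-35 + g{\left(8,-3 \right)}\right)^{2} = \left(-35 + \left(3 - -27\right)\right)^{2} = \left(-35 + \left(3 + 27\right)\right)^{2} = \left(-35 + 30\right)^{2} = \left(-5\right)^{2} = 25$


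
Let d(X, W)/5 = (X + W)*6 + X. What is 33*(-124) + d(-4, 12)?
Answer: -3872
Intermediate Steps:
d(X, W) = 30*W + 35*X (d(X, W) = 5*((X + W)*6 + X) = 5*((W + X)*6 + X) = 5*((6*W + 6*X) + X) = 5*(6*W + 7*X) = 30*W + 35*X)
33*(-124) + d(-4, 12) = 33*(-124) + (30*12 + 35*(-4)) = -4092 + (360 - 140) = -4092 + 220 = -3872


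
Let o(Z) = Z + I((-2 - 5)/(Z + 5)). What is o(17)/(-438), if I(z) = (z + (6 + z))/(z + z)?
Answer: -10/511 ≈ -0.019569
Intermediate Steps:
I(z) = (6 + 2*z)/(2*z) (I(z) = (6 + 2*z)/((2*z)) = (6 + 2*z)*(1/(2*z)) = (6 + 2*z)/(2*z))
o(Z) = Z + (3 - 7/(5 + Z))*(-5/7 - Z/7) (o(Z) = Z + (3 + (-2 - 5)/(Z + 5))/(((-2 - 5)/(Z + 5))) = Z + (3 - 7/(5 + Z))/((-7/(5 + Z))) = Z + (-5/7 - Z/7)*(3 - 7/(5 + Z)) = Z + (3 - 7/(5 + Z))*(-5/7 - Z/7))
o(17)/(-438) = (-8/7 + (4/7)*17)/(-438) = (-8/7 + 68/7)*(-1/438) = (60/7)*(-1/438) = -10/511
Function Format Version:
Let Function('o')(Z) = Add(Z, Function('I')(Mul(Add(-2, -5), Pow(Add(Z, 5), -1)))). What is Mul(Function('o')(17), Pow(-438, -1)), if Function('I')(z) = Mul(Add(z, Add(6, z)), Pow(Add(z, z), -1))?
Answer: Rational(-10, 511) ≈ -0.019569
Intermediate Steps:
Function('I')(z) = Mul(Rational(1, 2), Pow(z, -1), Add(6, Mul(2, z))) (Function('I')(z) = Mul(Add(6, Mul(2, z)), Pow(Mul(2, z), -1)) = Mul(Add(6, Mul(2, z)), Mul(Rational(1, 2), Pow(z, -1))) = Mul(Rational(1, 2), Pow(z, -1), Add(6, Mul(2, z))))
Function('o')(Z) = Add(Z, Mul(Add(3, Mul(-7, Pow(Add(5, Z), -1))), Add(Rational(-5, 7), Mul(Rational(-1, 7), Z)))) (Function('o')(Z) = Add(Z, Mul(Pow(Mul(Add(-2, -5), Pow(Add(Z, 5), -1)), -1), Add(3, Mul(Add(-2, -5), Pow(Add(Z, 5), -1))))) = Add(Z, Mul(Pow(Mul(-7, Pow(Add(5, Z), -1)), -1), Add(3, Mul(-7, Pow(Add(5, Z), -1))))) = Add(Z, Mul(Add(Rational(-5, 7), Mul(Rational(-1, 7), Z)), Add(3, Mul(-7, Pow(Add(5, Z), -1))))) = Add(Z, Mul(Add(3, Mul(-7, Pow(Add(5, Z), -1))), Add(Rational(-5, 7), Mul(Rational(-1, 7), Z)))))
Mul(Function('o')(17), Pow(-438, -1)) = Mul(Add(Rational(-8, 7), Mul(Rational(4, 7), 17)), Pow(-438, -1)) = Mul(Add(Rational(-8, 7), Rational(68, 7)), Rational(-1, 438)) = Mul(Rational(60, 7), Rational(-1, 438)) = Rational(-10, 511)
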